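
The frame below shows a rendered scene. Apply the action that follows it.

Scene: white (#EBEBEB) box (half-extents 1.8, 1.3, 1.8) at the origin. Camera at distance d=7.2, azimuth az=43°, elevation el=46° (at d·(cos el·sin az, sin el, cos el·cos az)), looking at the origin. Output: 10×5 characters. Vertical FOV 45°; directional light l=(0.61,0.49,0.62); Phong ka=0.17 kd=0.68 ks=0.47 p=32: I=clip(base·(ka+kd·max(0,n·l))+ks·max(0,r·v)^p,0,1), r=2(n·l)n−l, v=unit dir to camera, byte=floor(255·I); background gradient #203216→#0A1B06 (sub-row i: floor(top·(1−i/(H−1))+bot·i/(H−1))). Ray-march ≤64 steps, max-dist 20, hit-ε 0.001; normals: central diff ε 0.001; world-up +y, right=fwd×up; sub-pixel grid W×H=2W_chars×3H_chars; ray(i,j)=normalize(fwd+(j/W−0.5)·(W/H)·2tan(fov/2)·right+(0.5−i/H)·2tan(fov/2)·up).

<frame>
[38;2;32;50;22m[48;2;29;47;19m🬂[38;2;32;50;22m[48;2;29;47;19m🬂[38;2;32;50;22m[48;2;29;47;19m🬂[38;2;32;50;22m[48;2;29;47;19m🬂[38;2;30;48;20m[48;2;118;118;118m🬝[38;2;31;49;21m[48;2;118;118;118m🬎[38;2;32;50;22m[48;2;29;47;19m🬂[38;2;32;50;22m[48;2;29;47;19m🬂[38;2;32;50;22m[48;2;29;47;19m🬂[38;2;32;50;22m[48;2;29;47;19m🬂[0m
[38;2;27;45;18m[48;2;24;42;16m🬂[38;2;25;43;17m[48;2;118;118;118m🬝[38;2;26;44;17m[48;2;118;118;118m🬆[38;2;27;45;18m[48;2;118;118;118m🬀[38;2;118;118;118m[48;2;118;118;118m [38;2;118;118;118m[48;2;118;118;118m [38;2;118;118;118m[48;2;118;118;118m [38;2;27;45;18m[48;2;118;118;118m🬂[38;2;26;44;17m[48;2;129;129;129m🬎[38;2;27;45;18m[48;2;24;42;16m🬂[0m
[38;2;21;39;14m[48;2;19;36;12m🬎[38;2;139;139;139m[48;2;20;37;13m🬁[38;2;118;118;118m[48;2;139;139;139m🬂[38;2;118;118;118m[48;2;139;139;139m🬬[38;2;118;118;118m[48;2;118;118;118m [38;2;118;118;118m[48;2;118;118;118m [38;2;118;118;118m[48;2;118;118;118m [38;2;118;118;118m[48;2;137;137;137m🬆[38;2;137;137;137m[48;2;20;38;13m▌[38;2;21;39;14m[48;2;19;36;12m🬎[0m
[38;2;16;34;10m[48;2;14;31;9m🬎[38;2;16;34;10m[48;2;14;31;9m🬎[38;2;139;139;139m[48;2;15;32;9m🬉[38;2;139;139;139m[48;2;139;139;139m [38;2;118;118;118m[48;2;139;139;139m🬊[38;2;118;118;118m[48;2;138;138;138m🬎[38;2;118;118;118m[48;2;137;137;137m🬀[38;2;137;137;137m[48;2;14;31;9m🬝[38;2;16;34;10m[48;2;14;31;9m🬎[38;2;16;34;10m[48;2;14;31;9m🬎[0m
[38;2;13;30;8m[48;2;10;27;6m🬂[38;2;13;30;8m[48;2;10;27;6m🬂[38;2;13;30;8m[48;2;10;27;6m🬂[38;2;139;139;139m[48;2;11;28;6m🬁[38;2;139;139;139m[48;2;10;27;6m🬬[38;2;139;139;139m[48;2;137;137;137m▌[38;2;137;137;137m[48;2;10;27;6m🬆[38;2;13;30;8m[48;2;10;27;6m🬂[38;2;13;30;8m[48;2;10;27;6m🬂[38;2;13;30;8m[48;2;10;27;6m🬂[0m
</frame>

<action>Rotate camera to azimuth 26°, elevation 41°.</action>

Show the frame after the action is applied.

<frame>
[38;2;32;50;22m[48;2;29;47;19m🬂[38;2;32;50;22m[48;2;29;47;19m🬂[38;2;32;50;22m[48;2;29;47;19m🬂[38;2;32;50;22m[48;2;29;47;19m🬂[38;2;31;49;21m[48;2;118;118;118m🬎[38;2;32;50;22m[48;2;29;47;19m🬂[38;2;32;50;22m[48;2;29;47;19m🬂[38;2;32;50;22m[48;2;29;47;19m🬂[38;2;32;50;22m[48;2;29;47;19m🬂[38;2;32;50;22m[48;2;29;47;19m🬂[0m
[38;2;27;45;18m[48;2;24;42;16m🬂[38;2;27;45;18m[48;2;24;42;16m🬂[38;2;26;44;17m[48;2;118;118;118m🬎[38;2;27;45;18m[48;2;118;118;118m🬀[38;2;118;118;118m[48;2;118;118;118m [38;2;118;118;118m[48;2;118;118;118m [38;2;118;118;118m[48;2;118;118;118m [38;2;27;45;18m[48;2;118;118;118m🬂[38;2;118;118;118m[48;2;25;43;17m🬃[38;2;27;45;18m[48;2;24;42;16m🬂[0m
[38;2;21;39;14m[48;2;19;36;12m🬎[38;2;128;128;128m[48;2;20;37;13m🬉[38;2;118;118;118m[48;2;139;139;139m🬊[38;2;118;118;118m[48;2;139;139;139m🬎[38;2;118;118;118m[48;2;118;118;118m [38;2;118;118;118m[48;2;118;118;118m [38;2;118;118;118m[48;2;118;118;118m [38;2;121;121;121m[48;2;19;36;12m🬝[38;2;21;39;14m[48;2;19;36;12m🬎[38;2;21;39;14m[48;2;19;36;12m🬎[0m
[38;2;16;34;10m[48;2;14;31;9m🬎[38;2;16;34;10m[48;2;14;31;9m🬎[38;2;139;139;139m[48;2;14;31;9m🬬[38;2;139;139;139m[48;2;139;139;139m [38;2;139;139;139m[48;2;139;139;139m [38;2;139;139;139m[48;2;118;118;118m🬺[38;2;118;118;118m[48;2;139;139;139m🬂[38;2;137;137;137m[48;2;15;32;9m🬄[38;2;16;34;10m[48;2;14;31;9m🬎[38;2;16;34;10m[48;2;14;31;9m🬎[0m
[38;2;13;30;8m[48;2;10;27;6m🬂[38;2;13;30;8m[48;2;10;27;6m🬂[38;2;13;30;8m[48;2;10;27;6m🬂[38;2;139;139;139m[48;2;10;27;6m🬂[38;2;139;139;139m[48;2;10;27;6m🬊[38;2;139;139;139m[48;2;10;27;6m🬬[38;2;138;138;138m[48;2;10;27;6m🬝[38;2;13;30;8m[48;2;10;27;6m🬂[38;2;13;30;8m[48;2;10;27;6m🬂[38;2;13;30;8m[48;2;10;27;6m🬂[0m
</frame>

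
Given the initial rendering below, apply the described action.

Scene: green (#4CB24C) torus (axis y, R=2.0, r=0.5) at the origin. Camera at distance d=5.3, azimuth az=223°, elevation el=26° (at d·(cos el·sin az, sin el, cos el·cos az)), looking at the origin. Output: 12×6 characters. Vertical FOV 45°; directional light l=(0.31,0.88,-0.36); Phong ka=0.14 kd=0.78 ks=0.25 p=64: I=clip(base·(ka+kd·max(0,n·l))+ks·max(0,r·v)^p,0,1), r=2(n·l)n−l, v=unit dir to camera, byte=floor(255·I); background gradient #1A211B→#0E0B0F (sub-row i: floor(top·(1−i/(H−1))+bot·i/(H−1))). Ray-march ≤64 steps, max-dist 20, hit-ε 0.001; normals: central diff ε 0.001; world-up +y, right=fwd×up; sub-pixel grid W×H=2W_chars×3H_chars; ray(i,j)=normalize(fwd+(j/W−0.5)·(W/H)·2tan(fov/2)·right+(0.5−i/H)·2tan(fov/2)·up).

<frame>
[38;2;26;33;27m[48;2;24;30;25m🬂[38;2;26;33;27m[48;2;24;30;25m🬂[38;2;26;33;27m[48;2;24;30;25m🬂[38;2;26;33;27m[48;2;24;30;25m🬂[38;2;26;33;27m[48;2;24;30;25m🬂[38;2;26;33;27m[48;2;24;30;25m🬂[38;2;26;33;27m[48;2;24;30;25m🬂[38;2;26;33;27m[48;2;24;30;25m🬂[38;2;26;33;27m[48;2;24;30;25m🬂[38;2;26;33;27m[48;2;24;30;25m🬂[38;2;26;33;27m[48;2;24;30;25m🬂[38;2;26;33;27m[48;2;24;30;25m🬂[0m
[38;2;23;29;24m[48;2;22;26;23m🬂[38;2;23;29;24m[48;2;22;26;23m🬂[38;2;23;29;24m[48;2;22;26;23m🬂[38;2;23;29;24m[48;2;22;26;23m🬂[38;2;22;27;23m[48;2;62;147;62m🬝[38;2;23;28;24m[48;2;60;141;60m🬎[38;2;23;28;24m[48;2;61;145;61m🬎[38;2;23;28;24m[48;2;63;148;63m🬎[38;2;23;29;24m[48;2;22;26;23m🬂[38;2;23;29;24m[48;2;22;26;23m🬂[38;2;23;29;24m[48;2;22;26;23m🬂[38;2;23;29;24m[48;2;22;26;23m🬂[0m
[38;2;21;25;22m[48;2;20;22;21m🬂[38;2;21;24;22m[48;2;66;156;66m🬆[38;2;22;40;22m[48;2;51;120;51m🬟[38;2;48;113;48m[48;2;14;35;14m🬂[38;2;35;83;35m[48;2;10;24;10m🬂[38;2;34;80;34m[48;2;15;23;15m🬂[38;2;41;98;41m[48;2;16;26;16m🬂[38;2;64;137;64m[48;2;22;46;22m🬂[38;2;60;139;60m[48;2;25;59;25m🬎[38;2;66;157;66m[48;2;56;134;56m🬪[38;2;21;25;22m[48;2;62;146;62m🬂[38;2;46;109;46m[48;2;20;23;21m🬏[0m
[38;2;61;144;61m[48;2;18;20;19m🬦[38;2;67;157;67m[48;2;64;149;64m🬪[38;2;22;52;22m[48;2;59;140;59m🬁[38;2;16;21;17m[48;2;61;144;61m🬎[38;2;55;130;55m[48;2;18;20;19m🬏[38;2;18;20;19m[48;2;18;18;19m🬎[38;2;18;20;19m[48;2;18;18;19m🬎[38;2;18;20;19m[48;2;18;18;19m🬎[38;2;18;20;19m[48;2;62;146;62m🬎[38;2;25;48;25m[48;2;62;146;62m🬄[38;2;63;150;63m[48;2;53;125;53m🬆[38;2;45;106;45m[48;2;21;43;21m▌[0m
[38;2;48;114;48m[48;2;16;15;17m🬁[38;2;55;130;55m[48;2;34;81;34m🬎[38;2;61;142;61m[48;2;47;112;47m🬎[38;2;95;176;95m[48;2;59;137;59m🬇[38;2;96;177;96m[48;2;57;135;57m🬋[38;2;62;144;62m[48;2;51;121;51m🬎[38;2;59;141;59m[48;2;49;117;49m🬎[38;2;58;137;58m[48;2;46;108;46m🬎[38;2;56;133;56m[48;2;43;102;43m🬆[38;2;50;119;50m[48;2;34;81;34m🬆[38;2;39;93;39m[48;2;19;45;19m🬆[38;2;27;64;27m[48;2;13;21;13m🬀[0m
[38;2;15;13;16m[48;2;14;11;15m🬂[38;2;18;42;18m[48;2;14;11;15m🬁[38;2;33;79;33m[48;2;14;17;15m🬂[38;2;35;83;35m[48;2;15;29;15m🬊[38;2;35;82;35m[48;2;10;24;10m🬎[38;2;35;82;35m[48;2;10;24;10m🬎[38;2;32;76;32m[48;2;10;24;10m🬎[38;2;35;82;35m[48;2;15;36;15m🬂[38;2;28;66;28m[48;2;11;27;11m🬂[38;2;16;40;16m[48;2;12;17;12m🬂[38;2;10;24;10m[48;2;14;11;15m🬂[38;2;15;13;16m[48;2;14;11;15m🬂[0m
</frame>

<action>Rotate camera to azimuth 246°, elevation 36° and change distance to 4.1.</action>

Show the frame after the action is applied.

<frame>
[38;2;26;33;27m[48;2;24;30;25m🬂[38;2;26;33;27m[48;2;24;30;25m🬂[38;2;26;33;27m[48;2;24;30;25m🬂[38;2;26;33;27m[48;2;24;30;25m🬂[38;2;26;33;27m[48;2;24;30;25m🬂[38;2;26;33;27m[48;2;24;30;25m🬂[38;2;26;33;27m[48;2;24;30;25m🬂[38;2;26;33;27m[48;2;24;30;25m🬂[38;2;26;33;27m[48;2;24;30;25m🬂[38;2;26;33;27m[48;2;24;30;25m🬂[38;2;26;33;27m[48;2;24;30;25m🬂[38;2;26;33;27m[48;2;24;30;25m🬂[0m
[38;2;23;29;24m[48;2;22;26;23m🬂[38;2;23;28;24m[48;2;63;149;63m🬎[38;2;27;48;28m[48;2;58;136;58m🬡[38;2;23;42;23m[48;2;46;110;46m🬰[38;2;53;125;53m[48;2;19;46;19m🬆[38;2;45;106;45m[48;2;10;24;10m🬎[38;2;48;113;48m[48;2;15;36;15m🬎[38;2;55;129;55m[48;2;29;68;29m🬎[38;2;32;64;33m[48;2;68;146;68m🬑[38;2;23;29;24m[48;2;64;149;64m🬂[38;2;23;28;24m[48;2;61;145;61m🬊[38;2;53;125;53m[48;2;22;27;23m🬏[0m
[38;2;21;25;22m[48;2;59;139;59m🬀[38;2;44;104;44m[48;2;24;57;24m🬕[38;2;29;69;29m[48;2;11;28;11m🬀[38;2;10;24;10m[48;2;20;22;21m🬝[38;2;10;24;10m[48;2;20;22;21m🬆[38;2;10;24;10m[48;2;20;22;21m🬂[38;2;10;24;10m[48;2;20;22;21m🬂[38;2;10;24;10m[48;2;20;22;21m🬂[38;2;34;81;34m[48;2;16;28;16m🬁[38;2;50;117;50m[48;2;22;52;22m🬊[38;2;65;153;65m[48;2;54;128;54m🬨[38;2;60;140;60m[48;2;68;159;68m🬁[0m
[38;2;51;121;51m[48;2;59;139;59m▐[38;2;19;46;19m[48;2;39;93;39m▐[38;2;10;24;10m[48;2;18;19;19m🬄[38;2;18;20;19m[48;2;18;18;19m🬎[38;2;18;20;19m[48;2;18;18;19m🬎[38;2;18;20;19m[48;2;18;18;19m🬎[38;2;18;20;19m[48;2;18;18;19m🬎[38;2;18;20;19m[48;2;18;18;19m🬎[38;2;18;20;19m[48;2;18;18;19m🬎[38;2;18;20;19m[48;2;18;18;19m🬎[38;2;14;22;15m[48;2;55;130;55m🬓[38;2;68;160;68m[48;2;69;162;69m🬲[0m
[38;2;59;139;59m[48;2;63;148;63m🬁[38;2;45;107;45m[48;2;58;138;58m🬁[38;2;19;33;19m[48;2;50;119;50m🬂[38;2;16;16;17m[48;2;49;115;49m🬎[38;2;16;16;17m[48;2;16;14;17m🬎[38;2;16;16;17m[48;2;16;14;17m🬎[38;2;16;16;17m[48;2;16;14;17m🬎[38;2;16;16;17m[48;2;16;14;17m🬎[38;2;16;16;17m[48;2;59;139;59m🬝[38;2;16;16;17m[48;2;63;149;63m🬆[38;2;56;133;56m[48;2;66;155;66m🬀[38;2;66;156;66m[48;2;61;143;61m🬆[0m
[38;2;62;146;62m[48;2;56;133;56m🬊[38;2;102;185;102m[48;2;64;146;64m🬇[38;2;67;150;67m[48;2;101;184;101m🬙[38;2;65;148;65m[48;2;109;191;109m🬬[38;2;59;139;59m[48;2;63;147;63m🬂[38;2;58;137;58m[48;2;62;146;62m🬂[38;2;59;139;59m[48;2;62;146;62m🬂[38;2;63;148;63m[48;2;61;143;61m🬍[38;2;63;149;63m[48;2;59;139;59m🬎[38;2;62;147;62m[48;2;56;132;56m🬎[38;2;60;142;60m[48;2;53;124;53m🬆[38;2;54;128;54m[48;2;45;106;45m🬆[0m
</frame>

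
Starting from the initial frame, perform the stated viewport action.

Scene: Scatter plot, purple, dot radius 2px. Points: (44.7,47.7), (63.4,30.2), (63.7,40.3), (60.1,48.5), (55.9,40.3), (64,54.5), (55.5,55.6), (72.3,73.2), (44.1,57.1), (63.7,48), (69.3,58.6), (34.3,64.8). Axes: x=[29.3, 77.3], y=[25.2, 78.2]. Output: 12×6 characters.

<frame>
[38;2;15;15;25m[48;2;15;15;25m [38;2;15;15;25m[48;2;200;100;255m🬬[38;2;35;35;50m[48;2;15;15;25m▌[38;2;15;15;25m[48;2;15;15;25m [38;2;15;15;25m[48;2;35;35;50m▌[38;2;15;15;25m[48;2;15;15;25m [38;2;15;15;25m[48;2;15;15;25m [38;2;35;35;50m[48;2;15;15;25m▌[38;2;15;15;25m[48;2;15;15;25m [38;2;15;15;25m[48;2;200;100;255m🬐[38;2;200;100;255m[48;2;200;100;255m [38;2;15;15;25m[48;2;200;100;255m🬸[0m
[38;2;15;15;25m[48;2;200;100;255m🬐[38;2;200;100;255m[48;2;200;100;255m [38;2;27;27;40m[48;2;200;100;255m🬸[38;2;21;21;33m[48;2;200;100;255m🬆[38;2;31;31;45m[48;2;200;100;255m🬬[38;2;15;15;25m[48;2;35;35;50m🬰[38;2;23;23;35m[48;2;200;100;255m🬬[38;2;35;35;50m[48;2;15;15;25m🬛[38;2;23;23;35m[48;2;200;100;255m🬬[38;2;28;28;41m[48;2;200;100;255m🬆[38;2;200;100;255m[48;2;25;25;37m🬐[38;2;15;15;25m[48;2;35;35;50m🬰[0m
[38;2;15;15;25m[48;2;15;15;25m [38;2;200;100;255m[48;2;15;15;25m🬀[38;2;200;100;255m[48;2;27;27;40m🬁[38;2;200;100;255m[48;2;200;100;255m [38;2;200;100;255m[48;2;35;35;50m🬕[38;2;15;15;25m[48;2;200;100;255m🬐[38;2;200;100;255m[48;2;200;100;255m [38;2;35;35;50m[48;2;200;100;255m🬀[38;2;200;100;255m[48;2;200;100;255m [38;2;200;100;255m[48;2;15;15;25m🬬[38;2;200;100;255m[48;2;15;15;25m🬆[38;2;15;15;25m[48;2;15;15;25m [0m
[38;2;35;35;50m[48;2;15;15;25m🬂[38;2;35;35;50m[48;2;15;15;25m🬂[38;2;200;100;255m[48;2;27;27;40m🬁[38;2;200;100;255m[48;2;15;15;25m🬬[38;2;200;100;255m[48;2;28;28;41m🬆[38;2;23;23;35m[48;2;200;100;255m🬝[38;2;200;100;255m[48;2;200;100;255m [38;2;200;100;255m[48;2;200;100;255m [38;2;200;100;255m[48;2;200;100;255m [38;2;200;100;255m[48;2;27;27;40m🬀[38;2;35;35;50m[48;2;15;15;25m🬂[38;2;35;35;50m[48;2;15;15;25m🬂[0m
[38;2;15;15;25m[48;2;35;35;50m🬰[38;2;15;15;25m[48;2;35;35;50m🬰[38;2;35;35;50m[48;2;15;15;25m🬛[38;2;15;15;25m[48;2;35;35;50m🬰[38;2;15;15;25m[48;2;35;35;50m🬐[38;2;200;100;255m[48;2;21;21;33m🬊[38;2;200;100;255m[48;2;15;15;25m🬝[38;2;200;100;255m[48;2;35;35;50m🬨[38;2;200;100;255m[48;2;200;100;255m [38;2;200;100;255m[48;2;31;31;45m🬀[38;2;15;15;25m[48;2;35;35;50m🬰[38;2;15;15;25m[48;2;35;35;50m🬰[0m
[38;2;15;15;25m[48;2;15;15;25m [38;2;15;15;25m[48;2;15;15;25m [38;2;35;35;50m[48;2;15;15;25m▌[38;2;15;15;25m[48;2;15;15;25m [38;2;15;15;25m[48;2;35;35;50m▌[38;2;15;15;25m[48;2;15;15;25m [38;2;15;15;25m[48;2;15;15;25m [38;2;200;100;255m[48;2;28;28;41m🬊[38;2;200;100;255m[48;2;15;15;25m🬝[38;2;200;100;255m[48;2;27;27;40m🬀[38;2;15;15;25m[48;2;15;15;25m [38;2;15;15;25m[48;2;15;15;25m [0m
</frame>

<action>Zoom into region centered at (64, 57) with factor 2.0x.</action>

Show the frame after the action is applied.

<frame>
[38;2;15;15;25m[48;2;15;15;25m [38;2;15;15;25m[48;2;15;15;25m [38;2;35;35;50m[48;2;15;15;25m▌[38;2;15;15;25m[48;2;15;15;25m [38;2;15;15;25m[48;2;35;35;50m▌[38;2;15;15;25m[48;2;15;15;25m [38;2;15;15;25m[48;2;15;15;25m [38;2;35;35;50m[48;2;15;15;25m▌[38;2;15;15;25m[48;2;15;15;25m [38;2;15;15;25m[48;2;35;35;50m▌[38;2;15;15;25m[48;2;15;15;25m [38;2;15;15;25m[48;2;15;15;25m [0m
[38;2;15;15;25m[48;2;35;35;50m🬰[38;2;15;15;25m[48;2;35;35;50m🬰[38;2;35;35;50m[48;2;15;15;25m🬛[38;2;15;15;25m[48;2;35;35;50m🬰[38;2;15;15;25m[48;2;35;35;50m🬐[38;2;15;15;25m[48;2;35;35;50m🬰[38;2;15;15;25m[48;2;35;35;50m🬰[38;2;35;35;50m[48;2;15;15;25m🬛[38;2;23;23;35m[48;2;200;100;255m🬬[38;2;15;15;25m[48;2;35;35;50m🬐[38;2;15;15;25m[48;2;35;35;50m🬰[38;2;15;15;25m[48;2;35;35;50m🬰[0m
[38;2;15;15;25m[48;2;15;15;25m [38;2;15;15;25m[48;2;200;100;255m🬆[38;2;23;23;35m[48;2;200;100;255m🬬[38;2;15;15;25m[48;2;15;15;25m [38;2;15;15;25m[48;2;35;35;50m▌[38;2;15;15;25m[48;2;200;100;255m🬝[38;2;15;15;25m[48;2;15;15;25m [38;2;35;35;50m[48;2;200;100;255m🬐[38;2;200;100;255m[48;2;200;100;255m [38;2;27;27;40m[48;2;200;100;255m🬸[38;2;15;15;25m[48;2;15;15;25m [38;2;15;15;25m[48;2;15;15;25m [0m
[38;2;200;100;255m[48;2;19;19;30m🬁[38;2;200;100;255m[48;2;15;15;25m🬬[38;2;200;100;255m[48;2;21;21;33m🬆[38;2;23;23;35m[48;2;200;100;255m🬝[38;2;27;27;40m[48;2;200;100;255m🬴[38;2;200;100;255m[48;2;200;100;255m [38;2;200;100;255m[48;2;25;25;37m🬛[38;2;35;35;50m[48;2;15;15;25m🬕[38;2;200;100;255m[48;2;19;19;30m🬀[38;2;35;35;50m[48;2;15;15;25m🬨[38;2;35;35;50m[48;2;15;15;25m🬂[38;2;35;35;50m[48;2;15;15;25m🬂[0m
[38;2;15;15;25m[48;2;35;35;50m🬰[38;2;15;15;25m[48;2;35;35;50m🬰[38;2;27;27;40m[48;2;200;100;255m🬴[38;2;200;100;255m[48;2;200;100;255m [38;2;200;100;255m[48;2;35;35;50m🬺[38;2;15;15;25m[48;2;200;100;255m🬀[38;2;21;21;33m[48;2;200;100;255m🬊[38;2;35;35;50m[48;2;15;15;25m🬛[38;2;15;15;25m[48;2;35;35;50m🬰[38;2;15;15;25m[48;2;35;35;50m🬐[38;2;15;15;25m[48;2;35;35;50m🬰[38;2;15;15;25m[48;2;35;35;50m🬰[0m
[38;2;15;15;25m[48;2;15;15;25m [38;2;15;15;25m[48;2;15;15;25m [38;2;35;35;50m[48;2;15;15;25m▌[38;2;15;15;25m[48;2;200;100;255m🬺[38;2;15;15;25m[48;2;35;35;50m▌[38;2;200;100;255m[48;2;15;15;25m🬊[38;2;200;100;255m[48;2;15;15;25m🬀[38;2;35;35;50m[48;2;15;15;25m▌[38;2;15;15;25m[48;2;15;15;25m [38;2;15;15;25m[48;2;35;35;50m▌[38;2;15;15;25m[48;2;15;15;25m [38;2;15;15;25m[48;2;15;15;25m [0m
</frame>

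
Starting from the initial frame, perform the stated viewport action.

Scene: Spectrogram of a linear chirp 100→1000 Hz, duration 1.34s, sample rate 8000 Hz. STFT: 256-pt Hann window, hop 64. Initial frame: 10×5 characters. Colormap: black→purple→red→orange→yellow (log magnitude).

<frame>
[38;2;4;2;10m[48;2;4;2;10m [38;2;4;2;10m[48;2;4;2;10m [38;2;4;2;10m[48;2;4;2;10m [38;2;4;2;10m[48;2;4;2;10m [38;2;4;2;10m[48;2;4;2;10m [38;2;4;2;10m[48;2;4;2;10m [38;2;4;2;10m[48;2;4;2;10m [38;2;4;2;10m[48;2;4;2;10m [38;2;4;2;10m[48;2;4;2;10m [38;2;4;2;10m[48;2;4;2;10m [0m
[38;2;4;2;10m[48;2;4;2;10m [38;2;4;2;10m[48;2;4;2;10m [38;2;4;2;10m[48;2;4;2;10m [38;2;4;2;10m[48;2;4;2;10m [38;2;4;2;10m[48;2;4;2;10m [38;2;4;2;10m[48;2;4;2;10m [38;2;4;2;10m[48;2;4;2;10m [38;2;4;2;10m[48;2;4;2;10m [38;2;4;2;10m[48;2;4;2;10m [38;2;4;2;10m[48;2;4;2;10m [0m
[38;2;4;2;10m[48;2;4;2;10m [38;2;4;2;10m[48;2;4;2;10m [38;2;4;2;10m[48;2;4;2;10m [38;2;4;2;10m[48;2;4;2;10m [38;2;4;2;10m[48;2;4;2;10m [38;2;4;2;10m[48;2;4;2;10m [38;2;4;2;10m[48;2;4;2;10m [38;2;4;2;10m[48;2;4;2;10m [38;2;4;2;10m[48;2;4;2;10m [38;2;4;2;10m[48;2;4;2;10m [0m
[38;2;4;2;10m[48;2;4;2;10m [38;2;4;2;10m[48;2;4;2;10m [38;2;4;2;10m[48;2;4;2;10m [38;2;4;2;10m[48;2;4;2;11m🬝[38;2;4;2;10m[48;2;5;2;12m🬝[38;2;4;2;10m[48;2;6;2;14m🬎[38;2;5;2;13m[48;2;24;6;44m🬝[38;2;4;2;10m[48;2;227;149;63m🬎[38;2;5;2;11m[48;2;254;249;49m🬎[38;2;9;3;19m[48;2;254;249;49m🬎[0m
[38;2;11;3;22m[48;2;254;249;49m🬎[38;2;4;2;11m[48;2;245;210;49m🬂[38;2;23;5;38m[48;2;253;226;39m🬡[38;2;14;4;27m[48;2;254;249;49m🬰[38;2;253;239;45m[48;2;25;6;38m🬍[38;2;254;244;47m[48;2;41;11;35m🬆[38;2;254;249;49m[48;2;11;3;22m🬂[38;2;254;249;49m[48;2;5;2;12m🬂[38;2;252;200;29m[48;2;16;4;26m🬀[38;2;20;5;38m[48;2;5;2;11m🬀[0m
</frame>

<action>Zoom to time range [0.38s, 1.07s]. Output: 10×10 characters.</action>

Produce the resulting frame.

<frame>
[38;2;4;2;10m[48;2;4;2;10m [38;2;4;2;10m[48;2;4;2;10m [38;2;4;2;10m[48;2;4;2;10m [38;2;4;2;10m[48;2;4;2;10m [38;2;4;2;10m[48;2;4;2;10m [38;2;4;2;10m[48;2;4;2;10m [38;2;4;2;10m[48;2;4;2;10m [38;2;4;2;10m[48;2;4;2;10m [38;2;4;2;10m[48;2;4;2;10m [38;2;4;2;10m[48;2;4;2;10m [0m
[38;2;4;2;10m[48;2;4;2;10m [38;2;4;2;10m[48;2;4;2;10m [38;2;4;2;10m[48;2;4;2;10m [38;2;4;2;10m[48;2;4;2;10m [38;2;4;2;10m[48;2;4;2;10m [38;2;4;2;10m[48;2;4;2;10m [38;2;4;2;10m[48;2;4;2;10m [38;2;4;2;10m[48;2;4;2;10m [38;2;4;2;10m[48;2;4;2;10m [38;2;4;2;10m[48;2;4;2;10m [0m
[38;2;4;2;10m[48;2;4;2;10m [38;2;4;2;10m[48;2;4;2;10m [38;2;4;2;10m[48;2;4;2;10m [38;2;4;2;10m[48;2;4;2;10m [38;2;4;2;10m[48;2;4;2;10m [38;2;4;2;10m[48;2;4;2;10m [38;2;4;2;10m[48;2;4;2;10m [38;2;4;2;10m[48;2;4;2;10m [38;2;4;2;10m[48;2;4;2;10m [38;2;4;2;10m[48;2;4;2;10m [0m
[38;2;4;2;10m[48;2;4;2;10m [38;2;4;2;10m[48;2;4;2;10m [38;2;4;2;10m[48;2;4;2;10m [38;2;4;2;10m[48;2;4;2;10m [38;2;4;2;10m[48;2;4;2;10m [38;2;4;2;10m[48;2;4;2;10m [38;2;4;2;10m[48;2;4;2;10m [38;2;4;2;10m[48;2;4;2;10m [38;2;4;2;10m[48;2;4;2;10m [38;2;4;2;10m[48;2;4;2;10m [0m
[38;2;4;2;10m[48;2;4;2;10m [38;2;4;2;10m[48;2;4;2;10m [38;2;4;2;10m[48;2;4;2;10m [38;2;4;2;10m[48;2;4;2;10m [38;2;4;2;10m[48;2;4;2;10m [38;2;4;2;10m[48;2;4;2;10m [38;2;4;2;10m[48;2;4;2;10m [38;2;4;2;10m[48;2;4;2;10m [38;2;4;2;10m[48;2;4;2;10m [38;2;4;2;10m[48;2;4;2;10m [0m
[38;2;4;2;10m[48;2;4;2;10m [38;2;4;2;10m[48;2;4;2;10m [38;2;4;2;10m[48;2;4;2;10m [38;2;4;2;10m[48;2;4;2;10m [38;2;4;2;10m[48;2;4;2;10m [38;2;4;2;10m[48;2;4;2;10m [38;2;4;2;10m[48;2;4;2;10m [38;2;4;2;10m[48;2;4;2;10m [38;2;4;2;10m[48;2;4;2;10m [38;2;4;2;10m[48;2;4;2;10m [0m
[38;2;4;2;10m[48;2;4;2;10m [38;2;4;2;10m[48;2;4;2;10m [38;2;4;2;10m[48;2;4;2;10m [38;2;4;2;10m[48;2;4;2;10m [38;2;4;2;10m[48;2;4;2;10m [38;2;4;2;10m[48;2;4;2;10m [38;2;4;2;10m[48;2;4;2;10m [38;2;4;2;10m[48;2;4;2;10m [38;2;4;2;10m[48;2;4;2;10m [38;2;4;2;10m[48;2;4;2;10m [0m
[38;2;4;2;10m[48;2;4;2;10m [38;2;4;2;10m[48;2;4;2;10m [38;2;4;2;10m[48;2;4;2;11m🬎[38;2;4;2;10m[48;2;5;2;11m🬎[38;2;4;2;10m[48;2;5;2;12m🬎[38;2;4;2;10m[48;2;6;2;14m🬎[38;2;4;2;10m[48;2;10;3;21m🬎[38;2;6;2;14m[48;2;24;6;44m🬝[38;2;5;2;12m[48;2;67;16;83m🬎[38;2;8;2;16m[48;2;252;197;28m🬎[0m
[38;2;6;2;14m[48;2;253;231;42m🬎[38;2;10;3;21m[48;2;254;249;49m🬎[38;2;24;6;40m[48;2;254;248;49m🬎[38;2;8;3;18m[48;2;240;186;50m🬂[38;2;19;5;36m[48;2;253;235;43m🬂[38;2;77;18;81m[48;2;254;249;49m🬰[38;2;250;212;41m[48;2;19;5;35m🬎[38;2;253;221;38m[48;2;11;3;22m🬎[38;2;254;249;49m[48;2;40;9;49m🬂[38;2;254;248;48m[48;2;12;3;24m🬂[0m
[38;2;254;244;47m[48;2;10;3;21m🬂[38;2;251;175;19m[48;2;34;9;28m🬀[38;2;53;12;89m[48;2;9;2;18m🬀[38;2;13;4;26m[48;2;4;2;11m🬂[38;2;8;2;17m[48;2;4;2;10m🬂[38;2;6;2;13m[48;2;4;2;10m🬂[38;2;5;2;12m[48;2;4;2;10m🬀[38;2;4;2;11m[48;2;4;2;10m🬂[38;2;4;2;10m[48;2;4;2;11m🬺[38;2;4;2;10m[48;2;4;2;10m [0m
</frame>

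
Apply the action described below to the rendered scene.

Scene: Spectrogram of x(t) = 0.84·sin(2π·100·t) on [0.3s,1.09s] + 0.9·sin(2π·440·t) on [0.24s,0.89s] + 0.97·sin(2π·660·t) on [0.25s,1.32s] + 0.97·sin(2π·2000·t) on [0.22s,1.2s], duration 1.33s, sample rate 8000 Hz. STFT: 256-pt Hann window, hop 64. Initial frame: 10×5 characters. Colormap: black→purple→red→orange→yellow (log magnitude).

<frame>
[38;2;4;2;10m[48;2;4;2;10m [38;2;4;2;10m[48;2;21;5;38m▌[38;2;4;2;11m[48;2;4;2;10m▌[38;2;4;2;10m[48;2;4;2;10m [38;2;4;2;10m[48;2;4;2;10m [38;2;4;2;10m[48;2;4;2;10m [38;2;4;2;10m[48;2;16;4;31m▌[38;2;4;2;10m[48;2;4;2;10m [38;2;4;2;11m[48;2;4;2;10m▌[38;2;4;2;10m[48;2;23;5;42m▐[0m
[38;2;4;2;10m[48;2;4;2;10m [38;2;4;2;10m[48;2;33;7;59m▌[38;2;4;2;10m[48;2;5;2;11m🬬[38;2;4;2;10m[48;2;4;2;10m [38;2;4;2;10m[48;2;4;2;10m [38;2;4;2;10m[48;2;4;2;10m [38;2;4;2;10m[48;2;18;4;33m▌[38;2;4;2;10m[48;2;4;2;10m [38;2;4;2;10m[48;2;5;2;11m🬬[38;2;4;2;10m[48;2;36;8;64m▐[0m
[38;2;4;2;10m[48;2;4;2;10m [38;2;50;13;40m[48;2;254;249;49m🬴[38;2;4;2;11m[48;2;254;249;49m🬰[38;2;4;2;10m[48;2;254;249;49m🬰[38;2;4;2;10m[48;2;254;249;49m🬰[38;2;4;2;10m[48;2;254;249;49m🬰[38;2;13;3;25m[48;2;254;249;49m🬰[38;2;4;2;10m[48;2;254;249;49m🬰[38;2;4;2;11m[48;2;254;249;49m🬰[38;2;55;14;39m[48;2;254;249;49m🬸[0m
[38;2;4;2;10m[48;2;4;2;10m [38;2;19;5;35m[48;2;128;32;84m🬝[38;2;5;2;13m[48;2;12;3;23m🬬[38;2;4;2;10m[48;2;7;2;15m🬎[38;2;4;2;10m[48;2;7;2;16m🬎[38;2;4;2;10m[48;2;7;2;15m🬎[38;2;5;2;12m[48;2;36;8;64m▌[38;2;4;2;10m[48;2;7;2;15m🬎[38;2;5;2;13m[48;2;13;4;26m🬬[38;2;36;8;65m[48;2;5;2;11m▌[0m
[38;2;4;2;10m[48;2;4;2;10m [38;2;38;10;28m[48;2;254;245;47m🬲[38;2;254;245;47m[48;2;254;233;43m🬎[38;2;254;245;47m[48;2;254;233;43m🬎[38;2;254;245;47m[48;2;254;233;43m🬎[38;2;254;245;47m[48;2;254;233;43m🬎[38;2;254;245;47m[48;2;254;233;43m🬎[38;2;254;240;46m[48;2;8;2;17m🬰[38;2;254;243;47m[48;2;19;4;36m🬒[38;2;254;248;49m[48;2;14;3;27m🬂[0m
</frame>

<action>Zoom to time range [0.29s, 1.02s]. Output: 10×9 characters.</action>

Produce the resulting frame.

<frame>
[38;2;4;2;10m[48;2;4;2;10m [38;2;4;2;10m[48;2;4;2;10m [38;2;4;2;10m[48;2;4;2;10m [38;2;4;2;10m[48;2;4;2;10m [38;2;4;2;10m[48;2;4;2;10m [38;2;4;2;10m[48;2;4;2;10m [38;2;4;2;10m[48;2;4;2;10m [38;2;4;2;10m[48;2;4;2;10m [38;2;10;3;21m[48;2;17;4;31m▌[38;2;4;2;10m[48;2;4;2;10m [0m
[38;2;4;2;10m[48;2;4;2;10m [38;2;4;2;10m[48;2;4;2;10m [38;2;4;2;10m[48;2;4;2;10m [38;2;4;2;10m[48;2;4;2;10m [38;2;4;2;10m[48;2;4;2;10m [38;2;4;2;10m[48;2;4;2;10m [38;2;4;2;10m[48;2;4;2;10m [38;2;4;2;10m[48;2;4;2;10m [38;2;11;3;21m[48;2;17;4;32m▌[38;2;4;2;10m[48;2;4;2;10m [0m
[38;2;4;2;11m[48;2;4;2;10m▌[38;2;4;2;10m[48;2;4;2;10m [38;2;4;2;10m[48;2;4;2;10m [38;2;4;2;10m[48;2;4;2;10m [38;2;4;2;10m[48;2;4;2;10m [38;2;4;2;10m[48;2;4;2;10m [38;2;4;2;10m[48;2;4;2;10m [38;2;4;2;10m[48;2;4;2;10m [38;2;11;3;22m[48;2;18;4;34m▌[38;2;4;2;10m[48;2;4;2;10m [0m
[38;2;4;2;11m[48;2;4;2;10m▌[38;2;4;2;10m[48;2;4;2;10m [38;2;4;2;10m[48;2;4;2;10m [38;2;4;2;10m[48;2;4;2;10m [38;2;4;2;10m[48;2;4;2;10m [38;2;4;2;10m[48;2;4;2;10m [38;2;4;2;10m[48;2;4;2;10m [38;2;4;2;10m[48;2;4;2;10m [38;2;12;3;24m[48;2;19;5;36m▌[38;2;4;2;10m[48;2;4;2;10m [0m
[38;2;5;2;12m[48;2;254;249;49m🬰[38;2;5;2;12m[48;2;254;249;49m🬰[38;2;5;2;12m[48;2;254;249;49m🬰[38;2;5;2;12m[48;2;254;249;49m🬰[38;2;5;2;12m[48;2;254;249;49m🬰[38;2;5;2;12m[48;2;254;249;49m🬰[38;2;5;2;12m[48;2;254;249;49m🬰[38;2;5;2;12m[48;2;254;249;49m🬰[38;2;18;4;34m[48;2;254;249;49m🬰[38;2;5;2;12m[48;2;254;249;49m🬰[0m
[38;2;4;2;10m[48;2;5;2;12m▐[38;2;4;2;10m[48;2;4;2;10m [38;2;4;2;10m[48;2;4;2;10m [38;2;4;2;10m[48;2;4;2;10m [38;2;4;2;10m[48;2;4;2;10m [38;2;4;2;10m[48;2;4;2;10m [38;2;4;2;10m[48;2;4;2;10m [38;2;4;2;10m[48;2;4;2;10m [38;2;16;4;31m[48;2;27;6;48m▌[38;2;4;2;10m[48;2;4;2;10m [0m
[38;2;4;2;10m[48;2;7;2;15m▐[38;2;4;2;10m[48;2;5;2;11m🬝[38;2;4;2;10m[48;2;5;2;11m🬬[38;2;4;2;10m[48;2;4;2;11m🬎[38;2;4;2;10m[48;2;5;2;11m🬝[38;2;4;2;10m[48;2;5;2;11m🬬[38;2;4;2;10m[48;2;4;2;11m🬎[38;2;4;2;10m[48;2;5;2;11m🬝[38;2;22;5;41m[48;2;37;8;65m▌[38;2;4;2;10m[48;2;4;2;11m🬎[0m
[38;2;19;5;36m[48;2;252;218;37m🬂[38;2;19;5;35m[48;2;252;218;37m🬂[38;2;19;5;35m[48;2;252;218;37m🬂[38;2;19;5;35m[48;2;252;218;37m🬂[38;2;19;5;35m[48;2;252;218;37m🬂[38;2;19;5;35m[48;2;252;218;37m🬂[38;2;19;5;35m[48;2;252;218;37m🬂[38;2;19;5;35m[48;2;252;218;37m🬂[38;2;55;13;75m[48;2;252;212;34m🬂[38;2;254;248;49m[48;2;16;4;30m🬋[0m
[38;2;254;237;44m[48;2;147;44;77m🬰[38;2;254;237;44m[48;2;87;21;87m🬰[38;2;254;237;44m[48;2;87;21;87m🬰[38;2;254;237;44m[48;2;87;21;87m🬰[38;2;254;237;44m[48;2;87;21;87m🬰[38;2;254;237;44m[48;2;87;21;87m🬰[38;2;254;237;44m[48;2;87;21;87m🬰[38;2;254;237;44m[48;2;87;21;87m🬰[38;2;253;221;38m[48;2;117;29;85m🬰[38;2;46;11;50m[48;2;254;233;43m🬎[0m
</frame>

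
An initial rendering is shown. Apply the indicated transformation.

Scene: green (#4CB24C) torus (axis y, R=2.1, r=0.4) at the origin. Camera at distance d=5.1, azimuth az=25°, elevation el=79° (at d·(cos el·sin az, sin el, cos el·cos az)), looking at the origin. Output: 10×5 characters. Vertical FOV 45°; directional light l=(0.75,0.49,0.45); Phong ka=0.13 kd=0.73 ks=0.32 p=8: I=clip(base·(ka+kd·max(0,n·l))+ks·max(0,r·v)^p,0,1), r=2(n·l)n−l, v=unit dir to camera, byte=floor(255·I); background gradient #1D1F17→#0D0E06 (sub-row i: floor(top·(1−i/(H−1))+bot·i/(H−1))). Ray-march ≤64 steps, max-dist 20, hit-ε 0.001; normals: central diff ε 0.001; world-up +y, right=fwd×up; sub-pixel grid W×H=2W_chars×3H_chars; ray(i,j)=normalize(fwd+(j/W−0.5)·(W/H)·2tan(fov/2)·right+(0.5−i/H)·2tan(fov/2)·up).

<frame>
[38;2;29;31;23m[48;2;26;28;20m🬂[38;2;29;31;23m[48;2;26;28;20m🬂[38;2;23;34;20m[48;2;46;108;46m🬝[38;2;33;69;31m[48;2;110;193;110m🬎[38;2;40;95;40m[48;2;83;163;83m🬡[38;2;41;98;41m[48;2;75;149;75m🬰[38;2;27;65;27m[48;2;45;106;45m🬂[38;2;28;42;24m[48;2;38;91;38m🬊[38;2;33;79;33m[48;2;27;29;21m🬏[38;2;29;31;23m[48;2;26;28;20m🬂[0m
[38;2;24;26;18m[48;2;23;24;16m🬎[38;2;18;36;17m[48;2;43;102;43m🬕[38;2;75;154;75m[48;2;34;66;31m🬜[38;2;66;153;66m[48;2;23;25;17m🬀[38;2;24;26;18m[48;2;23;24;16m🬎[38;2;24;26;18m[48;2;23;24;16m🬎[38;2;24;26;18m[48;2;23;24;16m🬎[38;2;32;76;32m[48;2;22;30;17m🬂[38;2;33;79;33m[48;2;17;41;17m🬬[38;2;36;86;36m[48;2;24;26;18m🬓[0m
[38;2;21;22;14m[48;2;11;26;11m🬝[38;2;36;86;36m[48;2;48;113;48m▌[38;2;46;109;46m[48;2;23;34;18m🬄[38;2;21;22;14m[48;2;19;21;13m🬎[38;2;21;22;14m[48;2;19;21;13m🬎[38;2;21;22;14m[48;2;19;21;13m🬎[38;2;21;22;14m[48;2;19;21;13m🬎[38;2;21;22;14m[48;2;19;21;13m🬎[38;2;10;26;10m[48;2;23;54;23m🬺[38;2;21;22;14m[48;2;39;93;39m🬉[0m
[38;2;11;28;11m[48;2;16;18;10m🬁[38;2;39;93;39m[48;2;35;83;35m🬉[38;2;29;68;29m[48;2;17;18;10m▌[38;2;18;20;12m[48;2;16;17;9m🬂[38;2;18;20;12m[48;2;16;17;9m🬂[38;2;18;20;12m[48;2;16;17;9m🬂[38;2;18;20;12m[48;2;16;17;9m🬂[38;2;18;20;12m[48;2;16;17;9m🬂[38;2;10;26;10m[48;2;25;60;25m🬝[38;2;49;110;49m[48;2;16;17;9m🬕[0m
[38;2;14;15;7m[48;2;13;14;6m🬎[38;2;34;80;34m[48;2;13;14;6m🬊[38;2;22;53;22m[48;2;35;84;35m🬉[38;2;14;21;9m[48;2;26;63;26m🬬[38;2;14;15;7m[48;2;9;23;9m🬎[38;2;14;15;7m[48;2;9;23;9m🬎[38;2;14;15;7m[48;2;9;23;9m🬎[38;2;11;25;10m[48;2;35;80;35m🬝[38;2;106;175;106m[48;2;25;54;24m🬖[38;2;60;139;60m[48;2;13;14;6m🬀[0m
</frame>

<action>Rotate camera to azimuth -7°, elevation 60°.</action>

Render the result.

<frame>
[38;2;29;31;23m[48;2;26;28;20m🬂[38;2;29;31;23m[48;2;26;28;20m🬂[38;2;29;31;23m[48;2;26;28;20m🬂[38;2;28;30;22m[48;2;39;92;39m🬎[38;2;27;37;23m[48;2;53;118;53m🬎[38;2;29;31;23m[48;2;35;83;35m🬂[38;2;28;30;22m[48;2;35;82;35m🬎[38;2;37;88;37m[48;2;27;29;21m🬏[38;2;29;31;23m[48;2;26;28;20m🬂[38;2;29;31;23m[48;2;26;28;20m🬂[0m
[38;2;24;26;18m[48;2;23;24;16m🬎[38;2;20;28;16m[48;2;44;104;44m🬝[38;2;37;88;37m[48;2;93;177;93m🬆[38;2;88;167;88m[48;2;27;43;22m🬆[38;2;46;107;46m[48;2;23;25;17m🬂[38;2;26;62;26m[48;2;23;25;17m🬂[38;2;19;44;19m[48;2;19;24;14m🬂[38;2;26;63;26m[48;2;12;23;11m🬂[38;2;40;94;40m[48;2;20;37;18m🬧[38;2;55;129;55m[48;2;24;26;18m🬏[0m
[38;2;21;22;14m[48;2;9;23;9m🬝[38;2;35;84;35m[48;2;57;133;57m▌[38;2;62;145;62m[48;2;20;21;13m🬄[38;2;21;22;14m[48;2;19;21;13m🬎[38;2;21;22;14m[48;2;19;21;13m🬎[38;2;21;22;14m[48;2;19;21;13m🬎[38;2;21;22;14m[48;2;19;21;13m🬎[38;2;21;22;14m[48;2;19;21;13m🬎[38;2;15;36;15m[48;2;11;22;9m🬁[38;2;27;50;23m[48;2;52;121;52m🬜[0m
[38;2;9;24;9m[48;2;17;18;10m▐[38;2;47;112;47m[48;2;35;83;35m▐[38;2;45;107;45m[48;2;17;18;10m🬓[38;2;18;20;12m[48;2;16;17;9m🬂[38;2;18;20;12m[48;2;16;17;9m🬂[38;2;18;20;12m[48;2;16;17;9m🬂[38;2;18;20;12m[48;2;16;17;9m🬂[38;2;18;20;12m[48;2;16;17;9m🬂[38;2;11;22;9m[48;2;22;53;22m🬝[38;2;36;83;36m[48;2;65;143;65m🬄[0m
[38;2;14;15;7m[48;2;13;14;6m🬎[38;2;30;70;30m[48;2;15;31;13m🬊[38;2;38;90;38m[48;2;34;81;34m🬎[38;2;14;15;7m[48;2;33;79;33m🬊[38;2;14;15;7m[48;2;22;52;22m🬎[38;2;14;15;7m[48;2;11;28;11m🬎[38;2;14;15;7m[48;2;16;39;16m🬎[38;2;13;26;11m[48;2;34;78;34m🬎[38;2;29;69;29m[48;2;101;171;101m🬆[38;2;92;172;92m[48;2;13;14;6m🬄[0m
</frame>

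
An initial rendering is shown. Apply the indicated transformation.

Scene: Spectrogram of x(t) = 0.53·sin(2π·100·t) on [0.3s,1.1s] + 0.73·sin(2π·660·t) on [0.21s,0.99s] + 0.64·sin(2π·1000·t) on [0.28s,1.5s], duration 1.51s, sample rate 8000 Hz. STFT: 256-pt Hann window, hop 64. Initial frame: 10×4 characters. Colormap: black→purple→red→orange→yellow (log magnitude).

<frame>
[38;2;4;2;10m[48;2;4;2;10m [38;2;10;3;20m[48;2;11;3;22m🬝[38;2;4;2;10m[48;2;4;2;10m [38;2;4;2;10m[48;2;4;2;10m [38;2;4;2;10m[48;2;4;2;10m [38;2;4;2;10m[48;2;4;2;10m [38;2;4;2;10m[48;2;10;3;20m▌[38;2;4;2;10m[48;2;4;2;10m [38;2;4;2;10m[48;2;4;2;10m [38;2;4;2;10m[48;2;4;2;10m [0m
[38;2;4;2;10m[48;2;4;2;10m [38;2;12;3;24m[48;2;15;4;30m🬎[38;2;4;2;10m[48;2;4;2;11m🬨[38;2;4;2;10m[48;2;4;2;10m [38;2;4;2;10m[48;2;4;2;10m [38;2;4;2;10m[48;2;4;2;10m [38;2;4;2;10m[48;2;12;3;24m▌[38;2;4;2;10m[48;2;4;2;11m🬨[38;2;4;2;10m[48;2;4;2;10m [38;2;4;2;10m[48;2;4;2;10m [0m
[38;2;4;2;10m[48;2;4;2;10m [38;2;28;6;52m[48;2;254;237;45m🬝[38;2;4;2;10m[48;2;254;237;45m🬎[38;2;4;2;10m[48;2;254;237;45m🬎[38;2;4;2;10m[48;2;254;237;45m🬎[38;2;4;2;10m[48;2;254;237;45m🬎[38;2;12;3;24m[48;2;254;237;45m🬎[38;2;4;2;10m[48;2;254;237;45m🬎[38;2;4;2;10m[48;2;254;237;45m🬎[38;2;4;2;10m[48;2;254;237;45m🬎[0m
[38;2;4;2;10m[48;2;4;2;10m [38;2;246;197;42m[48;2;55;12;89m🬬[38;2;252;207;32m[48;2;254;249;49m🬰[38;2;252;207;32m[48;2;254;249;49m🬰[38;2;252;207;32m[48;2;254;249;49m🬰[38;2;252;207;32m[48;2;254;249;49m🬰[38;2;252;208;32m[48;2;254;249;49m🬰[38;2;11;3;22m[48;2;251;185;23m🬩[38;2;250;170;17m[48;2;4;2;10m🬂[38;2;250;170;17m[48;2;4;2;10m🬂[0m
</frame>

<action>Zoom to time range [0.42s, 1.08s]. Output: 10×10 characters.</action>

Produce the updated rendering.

<frame>
[38;2;4;2;10m[48;2;4;2;10m [38;2;4;2;10m[48;2;4;2;10m [38;2;4;2;10m[48;2;4;2;10m [38;2;4;2;10m[48;2;4;2;10m [38;2;4;2;10m[48;2;4;2;10m [38;2;4;2;10m[48;2;4;2;10m [38;2;4;2;10m[48;2;4;2;10m [38;2;4;2;10m[48;2;4;2;10m [38;2;4;2;10m[48;2;10;3;20m▌[38;2;8;2;17m[48;2;4;2;10m▌[0m
[38;2;4;2;10m[48;2;4;2;10m [38;2;4;2;10m[48;2;4;2;10m [38;2;4;2;10m[48;2;4;2;10m [38;2;4;2;10m[48;2;4;2;10m [38;2;4;2;10m[48;2;4;2;10m [38;2;4;2;10m[48;2;4;2;10m [38;2;4;2;10m[48;2;4;2;10m [38;2;4;2;10m[48;2;4;2;10m [38;2;4;2;10m[48;2;10;3;20m▌[38;2;4;2;10m[48;2;8;2;17m▐[0m
[38;2;4;2;10m[48;2;4;2;10m [38;2;4;2;10m[48;2;4;2;10m [38;2;4;2;10m[48;2;4;2;10m [38;2;4;2;10m[48;2;4;2;10m [38;2;4;2;10m[48;2;4;2;10m [38;2;4;2;10m[48;2;4;2;10m [38;2;4;2;10m[48;2;4;2;10m [38;2;4;2;10m[48;2;4;2;10m [38;2;4;2;10m[48;2;10;3;21m▌[38;2;4;2;10m[48;2;9;3;18m▐[0m
[38;2;4;2;10m[48;2;4;2;10m [38;2;4;2;10m[48;2;4;2;10m [38;2;4;2;10m[48;2;4;2;10m [38;2;4;2;10m[48;2;4;2;10m [38;2;4;2;10m[48;2;4;2;10m [38;2;4;2;10m[48;2;4;2;10m [38;2;4;2;10m[48;2;4;2;10m [38;2;4;2;10m[48;2;4;2;10m [38;2;4;2;10m[48;2;11;3;23m▌[38;2;4;2;10m[48;2;9;3;19m▐[0m
[38;2;4;2;10m[48;2;4;2;10m [38;2;4;2;10m[48;2;4;2;10m [38;2;4;2;10m[48;2;4;2;10m [38;2;4;2;10m[48;2;4;2;10m [38;2;4;2;10m[48;2;4;2;10m [38;2;4;2;10m[48;2;4;2;10m [38;2;4;2;10m[48;2;4;2;10m [38;2;4;2;10m[48;2;4;2;10m [38;2;4;2;10m[48;2;13;3;26m▌[38;2;4;2;10m[48;2;11;3;22m▐[0m
[38;2;4;2;10m[48;2;4;2;10m [38;2;4;2;10m[48;2;4;2;10m [38;2;4;2;10m[48;2;4;2;10m [38;2;4;2;10m[48;2;4;2;10m [38;2;4;2;10m[48;2;4;2;10m [38;2;4;2;10m[48;2;4;2;10m [38;2;4;2;10m[48;2;4;2;10m [38;2;4;2;10m[48;2;4;2;10m [38;2;4;2;10m[48;2;16;4;31m▌[38;2;4;2;10m[48;2;13;3;26m▐[0m
[38;2;4;2;10m[48;2;4;2;10m [38;2;4;2;10m[48;2;4;2;10m [38;2;4;2;10m[48;2;4;2;10m [38;2;4;2;10m[48;2;4;2;10m [38;2;4;2;10m[48;2;4;2;10m [38;2;4;2;10m[48;2;4;2;10m [38;2;4;2;10m[48;2;4;2;10m [38;2;4;2;10m[48;2;4;2;10m [38;2;4;2;10m[48;2;24;6;43m▌[38;2;4;2;10m[48;2;19;4;36m▐[0m
[38;2;5;2;12m[48;2;254;237;45m🬰[38;2;5;2;12m[48;2;254;237;45m🬰[38;2;5;2;12m[48;2;254;237;45m🬰[38;2;5;2;12m[48;2;254;237;45m🬰[38;2;5;2;12m[48;2;254;237;45m🬰[38;2;5;2;12m[48;2;254;237;45m🬰[38;2;5;2;12m[48;2;254;237;45m🬰[38;2;5;2;12m[48;2;254;237;45m🬰[38;2;38;9;43m[48;2;254;237;45m🬰[38;2;27;6;39m[48;2;254;237;45m🬰[0m
[38;2;253;224;39m[48;2;7;2;16m🬎[38;2;253;224;39m[48;2;7;2;16m🬎[38;2;253;224;39m[48;2;7;2;15m🬎[38;2;253;224;39m[48;2;7;2;16m🬎[38;2;253;224;39m[48;2;7;2;16m🬎[38;2;253;224;39m[48;2;7;2;15m🬎[38;2;253;224;39m[48;2;7;2;15m🬎[38;2;253;224;39m[48;2;7;2;16m🬎[38;2;253;224;39m[48;2;75;19;49m🬎[38;2;4;2;10m[48;2;178;60;69m▐[0m
[38;2;29;7;51m[48;2;253;216;36m🬎[38;2;29;7;51m[48;2;253;216;36m🬎[38;2;29;7;51m[48;2;253;216;36m🬎[38;2;29;7;51m[48;2;253;216;36m🬎[38;2;29;7;51m[48;2;253;216;36m🬎[38;2;29;7;51m[48;2;253;216;36m🬎[38;2;29;7;51m[48;2;253;216;36m🬎[38;2;29;7;51m[48;2;253;216;36m🬎[38;2;59;14;69m[48;2;253;216;36m🬎[38;2;40;9;68m[48;2;253;216;36m🬎[0m
</frame>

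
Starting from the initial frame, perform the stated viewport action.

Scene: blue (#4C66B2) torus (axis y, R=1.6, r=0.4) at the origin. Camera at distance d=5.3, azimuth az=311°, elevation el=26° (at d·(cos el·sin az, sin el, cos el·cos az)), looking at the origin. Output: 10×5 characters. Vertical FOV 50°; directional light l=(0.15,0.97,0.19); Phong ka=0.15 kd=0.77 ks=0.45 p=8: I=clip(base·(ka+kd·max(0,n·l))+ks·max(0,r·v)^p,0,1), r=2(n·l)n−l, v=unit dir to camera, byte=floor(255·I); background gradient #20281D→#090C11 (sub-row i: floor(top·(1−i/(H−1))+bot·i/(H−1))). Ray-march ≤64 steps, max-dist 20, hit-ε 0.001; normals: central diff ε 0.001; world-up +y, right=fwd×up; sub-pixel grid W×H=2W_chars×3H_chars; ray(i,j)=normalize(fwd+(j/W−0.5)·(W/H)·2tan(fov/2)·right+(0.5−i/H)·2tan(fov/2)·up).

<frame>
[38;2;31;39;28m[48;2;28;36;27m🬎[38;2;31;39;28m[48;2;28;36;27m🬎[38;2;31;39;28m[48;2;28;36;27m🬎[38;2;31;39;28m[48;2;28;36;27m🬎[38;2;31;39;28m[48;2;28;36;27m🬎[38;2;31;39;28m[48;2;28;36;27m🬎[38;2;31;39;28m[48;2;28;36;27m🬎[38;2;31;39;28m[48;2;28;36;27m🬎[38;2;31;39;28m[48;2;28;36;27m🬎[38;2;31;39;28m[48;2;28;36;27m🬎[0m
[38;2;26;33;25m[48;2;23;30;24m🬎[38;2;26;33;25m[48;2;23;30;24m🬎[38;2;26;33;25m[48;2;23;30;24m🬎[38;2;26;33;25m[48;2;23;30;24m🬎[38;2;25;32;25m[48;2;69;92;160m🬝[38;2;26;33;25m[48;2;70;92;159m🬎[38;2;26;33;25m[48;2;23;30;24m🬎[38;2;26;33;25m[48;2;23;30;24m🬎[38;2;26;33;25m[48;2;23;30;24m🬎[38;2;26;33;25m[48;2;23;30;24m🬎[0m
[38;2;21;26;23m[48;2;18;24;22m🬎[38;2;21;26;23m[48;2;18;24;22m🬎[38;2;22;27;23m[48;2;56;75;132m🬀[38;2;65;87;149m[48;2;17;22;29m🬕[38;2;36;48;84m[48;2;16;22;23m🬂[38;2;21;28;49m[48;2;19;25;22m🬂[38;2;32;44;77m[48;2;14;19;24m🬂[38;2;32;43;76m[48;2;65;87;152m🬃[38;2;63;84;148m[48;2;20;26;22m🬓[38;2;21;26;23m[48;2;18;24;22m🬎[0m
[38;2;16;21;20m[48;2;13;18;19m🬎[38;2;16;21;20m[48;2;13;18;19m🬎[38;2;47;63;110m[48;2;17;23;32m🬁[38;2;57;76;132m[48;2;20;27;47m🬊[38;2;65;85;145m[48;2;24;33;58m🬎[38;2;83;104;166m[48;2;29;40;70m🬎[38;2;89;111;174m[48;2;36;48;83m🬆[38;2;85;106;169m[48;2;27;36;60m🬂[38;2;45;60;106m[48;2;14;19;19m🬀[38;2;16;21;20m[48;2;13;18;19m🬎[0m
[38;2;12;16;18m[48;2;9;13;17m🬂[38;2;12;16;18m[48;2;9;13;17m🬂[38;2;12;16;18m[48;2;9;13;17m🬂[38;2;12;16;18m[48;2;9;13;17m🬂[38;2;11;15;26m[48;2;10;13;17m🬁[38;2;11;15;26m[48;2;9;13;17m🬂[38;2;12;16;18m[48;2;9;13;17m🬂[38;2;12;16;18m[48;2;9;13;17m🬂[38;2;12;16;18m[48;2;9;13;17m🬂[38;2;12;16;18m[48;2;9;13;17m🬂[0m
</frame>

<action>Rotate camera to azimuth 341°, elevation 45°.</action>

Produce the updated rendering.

<frame>
[38;2;31;39;28m[48;2;28;36;27m🬎[38;2;31;39;28m[48;2;28;36;27m🬎[38;2;31;39;28m[48;2;28;36;27m🬎[38;2;31;39;28m[48;2;28;36;27m🬎[38;2;31;39;28m[48;2;28;36;27m🬎[38;2;31;39;28m[48;2;28;36;27m🬎[38;2;31;39;28m[48;2;28;36;27m🬎[38;2;31;39;28m[48;2;28;36;27m🬎[38;2;31;39;28m[48;2;28;36;27m🬎[38;2;31;39;28m[48;2;28;36;27m🬎[0m
[38;2;26;33;25m[48;2;23;30;24m🬎[38;2;26;33;25m[48;2;23;30;24m🬎[38;2;26;33;25m[48;2;23;30;24m🬎[38;2;26;33;25m[48;2;89;112;179m🬎[38;2;32;41;50m[48;2;69;90;154m🬡[38;2;31;40;55m[48;2;84;107;175m🬰[38;2;59;78;135m[48;2;26;33;25m🬱[38;2;68;91;160m[48;2;25;32;25m🬏[38;2;26;33;25m[48;2;23;30;24m🬎[38;2;26;33;25m[48;2;23;30;24m🬎[0m
[38;2;21;26;23m[48;2;18;24;22m🬎[38;2;21;26;23m[48;2;18;24;22m🬎[38;2;22;27;23m[48;2;59;80;139m🬀[38;2;54;72;126m[48;2;19;25;22m🬕[38;2;11;15;26m[48;2;19;25;22m🬀[38;2;21;26;23m[48;2;18;24;22m🬎[38;2;17;23;23m[48;2;23;31;54m🬺[38;2;63;85;148m[48;2;34;45;80m🬨[38;2;62;83;145m[48;2;20;26;22m🬓[38;2;21;26;23m[48;2;18;24;22m🬎[0m
[38;2;16;21;20m[48;2;13;18;19m🬎[38;2;16;21;20m[48;2;13;18;19m🬎[38;2;56;76;133m[48;2;23;32;52m🬊[38;2;17;22;21m[48;2;68;90;154m🬁[38;2;16;21;20m[48;2;76;98;161m🬊[38;2;16;21;20m[48;2;82;106;174m🬎[38;2;35;47;74m[48;2;141;165;234m🬎[38;2;80;103;171m[48;2;54;72;127m🬜[38;2;50;68;118m[48;2;14;19;19m🬄[38;2;16;21;20m[48;2;13;18;19m🬎[0m
[38;2;12;16;18m[48;2;9;13;17m🬂[38;2;12;16;18m[48;2;9;13;17m🬂[38;2;12;16;18m[48;2;9;13;17m🬂[38;2;39;52;91m[48;2;9;13;17m🬂[38;2;64;84;143m[48;2;18;25;42m🬂[38;2;89;110;173m[48;2;22;30;52m🬂[38;2;61;80;138m[48;2;14;19;29m🬂[38;2;41;55;97m[48;2;10;13;17m🬀[38;2;12;16;18m[48;2;9;13;17m🬂[38;2;12;16;18m[48;2;9;13;17m🬂[0m
</frame>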